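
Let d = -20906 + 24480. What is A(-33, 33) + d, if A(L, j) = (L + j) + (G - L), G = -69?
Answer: 3538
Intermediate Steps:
A(L, j) = -69 + j (A(L, j) = (L + j) + (-69 - L) = -69 + j)
d = 3574
A(-33, 33) + d = (-69 + 33) + 3574 = -36 + 3574 = 3538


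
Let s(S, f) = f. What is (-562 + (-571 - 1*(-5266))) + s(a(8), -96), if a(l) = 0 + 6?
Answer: 4037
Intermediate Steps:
a(l) = 6
(-562 + (-571 - 1*(-5266))) + s(a(8), -96) = (-562 + (-571 - 1*(-5266))) - 96 = (-562 + (-571 + 5266)) - 96 = (-562 + 4695) - 96 = 4133 - 96 = 4037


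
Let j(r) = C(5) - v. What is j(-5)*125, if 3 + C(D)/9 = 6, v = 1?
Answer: 3250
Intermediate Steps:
C(D) = 27 (C(D) = -27 + 9*6 = -27 + 54 = 27)
j(r) = 26 (j(r) = 27 - 1*1 = 27 - 1 = 26)
j(-5)*125 = 26*125 = 3250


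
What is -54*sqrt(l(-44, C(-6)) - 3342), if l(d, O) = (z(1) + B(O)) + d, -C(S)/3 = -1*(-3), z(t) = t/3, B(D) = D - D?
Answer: -18*I*sqrt(30471) ≈ -3142.1*I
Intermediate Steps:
B(D) = 0
z(t) = t/3 (z(t) = t*(1/3) = t/3)
C(S) = -9 (C(S) = -(-3)*(-3) = -3*3 = -9)
l(d, O) = 1/3 + d (l(d, O) = ((1/3)*1 + 0) + d = (1/3 + 0) + d = 1/3 + d)
-54*sqrt(l(-44, C(-6)) - 3342) = -54*sqrt((1/3 - 44) - 3342) = -54*sqrt(-131/3 - 3342) = -18*I*sqrt(30471)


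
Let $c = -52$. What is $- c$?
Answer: $52$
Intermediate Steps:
$- c = \left(-1\right) \left(-52\right) = 52$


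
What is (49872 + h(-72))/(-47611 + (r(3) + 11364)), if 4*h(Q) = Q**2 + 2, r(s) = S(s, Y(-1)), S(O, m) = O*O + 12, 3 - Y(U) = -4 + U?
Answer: -102337/72452 ≈ -1.4125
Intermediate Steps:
Y(U) = 7 - U (Y(U) = 3 - (-4 + U) = 3 + (4 - U) = 7 - U)
S(O, m) = 12 + O**2 (S(O, m) = O**2 + 12 = 12 + O**2)
r(s) = 12 + s**2
h(Q) = 1/2 + Q**2/4 (h(Q) = (Q**2 + 2)/4 = (2 + Q**2)/4 = 1/2 + Q**2/4)
(49872 + h(-72))/(-47611 + (r(3) + 11364)) = (49872 + (1/2 + (1/4)*(-72)**2))/(-47611 + ((12 + 3**2) + 11364)) = (49872 + (1/2 + (1/4)*5184))/(-47611 + ((12 + 9) + 11364)) = (49872 + (1/2 + 1296))/(-47611 + (21 + 11364)) = (49872 + 2593/2)/(-47611 + 11385) = (102337/2)/(-36226) = (102337/2)*(-1/36226) = -102337/72452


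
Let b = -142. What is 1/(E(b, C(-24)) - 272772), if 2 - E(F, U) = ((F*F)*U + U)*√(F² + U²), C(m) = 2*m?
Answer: 27277/2104950112848230 + 96792*√5617/1052475056424115 ≈ 6.9055e-9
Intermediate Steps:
E(F, U) = 2 - √(F² + U²)*(U + U*F²) (E(F, U) = 2 - ((F*F)*U + U)*√(F² + U²) = 2 - (F²*U + U)*√(F² + U²) = 2 - (U*F² + U)*√(F² + U²) = 2 - (U + U*F²)*√(F² + U²) = 2 - √(F² + U²)*(U + U*F²))
1/(E(b, C(-24)) - 272772) = 1/((2 - 2*(-24)*√((-142)² + (2*(-24))²) - 1*2*(-24)*(-142)²*√((-142)² + (2*(-24))²)) - 272772) = 1/((2 - 1*(-48)*√(20164 + (-48)²) - 1*(-48)*20164*√(20164 + (-48)²)) - 272772) = 1/((2 - 1*(-48)*√(20164 + 2304) - 1*(-48)*20164*√(20164 + 2304)) - 272772) = 1/((2 - 1*(-48)*√22468 - 1*(-48)*20164*√22468) - 272772) = 1/((2 - 1*(-48)*2*√5617 - 1*(-48)*20164*2*√5617) - 272772) = 1/((2 + 96*√5617 + 1935744*√5617) - 272772) = 1/((2 + 1935840*√5617) - 272772) = 1/(-272770 + 1935840*√5617)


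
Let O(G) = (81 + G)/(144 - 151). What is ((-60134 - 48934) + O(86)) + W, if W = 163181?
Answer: 378624/7 ≈ 54089.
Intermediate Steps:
O(G) = -81/7 - G/7 (O(G) = (81 + G)/(-7) = (81 + G)*(-1/7) = -81/7 - G/7)
((-60134 - 48934) + O(86)) + W = ((-60134 - 48934) + (-81/7 - 1/7*86)) + 163181 = (-109068 + (-81/7 - 86/7)) + 163181 = (-109068 - 167/7) + 163181 = -763643/7 + 163181 = 378624/7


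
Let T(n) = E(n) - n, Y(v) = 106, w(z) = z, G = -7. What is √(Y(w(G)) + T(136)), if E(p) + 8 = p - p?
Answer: I*√38 ≈ 6.1644*I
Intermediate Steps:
E(p) = -8 (E(p) = -8 + (p - p) = -8 + 0 = -8)
T(n) = -8 - n
√(Y(w(G)) + T(136)) = √(106 + (-8 - 1*136)) = √(106 + (-8 - 136)) = √(106 - 144) = √(-38) = I*√38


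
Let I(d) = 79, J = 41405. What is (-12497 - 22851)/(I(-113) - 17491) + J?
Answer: 180244802/4353 ≈ 41407.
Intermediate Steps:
(-12497 - 22851)/(I(-113) - 17491) + J = (-12497 - 22851)/(79 - 17491) + 41405 = -35348/(-17412) + 41405 = -35348*(-1/17412) + 41405 = 8837/4353 + 41405 = 180244802/4353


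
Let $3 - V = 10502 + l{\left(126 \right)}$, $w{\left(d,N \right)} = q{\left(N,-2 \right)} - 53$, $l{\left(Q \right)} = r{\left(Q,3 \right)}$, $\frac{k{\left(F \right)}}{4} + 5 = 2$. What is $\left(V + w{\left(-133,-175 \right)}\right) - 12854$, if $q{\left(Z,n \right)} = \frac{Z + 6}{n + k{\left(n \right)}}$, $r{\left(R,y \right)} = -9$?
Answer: $- \frac{327389}{14} \approx -23385.0$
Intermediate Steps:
$k{\left(F \right)} = -12$ ($k{\left(F \right)} = -20 + 4 \cdot 2 = -20 + 8 = -12$)
$l{\left(Q \right)} = -9$
$q{\left(Z,n \right)} = \frac{6 + Z}{-12 + n}$ ($q{\left(Z,n \right)} = \frac{Z + 6}{n - 12} = \frac{6 + Z}{-12 + n}$)
$w{\left(d,N \right)} = - \frac{374}{7} - \frac{N}{14}$ ($w{\left(d,N \right)} = \frac{6 + N}{-12 - 2} - 53 = \frac{6 + N}{-14} - 53 = - \frac{6 + N}{14} - 53 = \left(- \frac{3}{7} - \frac{N}{14}\right) - 53 = - \frac{374}{7} - \frac{N}{14}$)
$V = -10490$ ($V = 3 - \left(10502 - 9\right) = 3 - 10493 = -10490$)
$\left(V + w{\left(-133,-175 \right)}\right) - 12854 = \left(-10490 - \frac{573}{14}\right) - 12854 = - \frac{147433}{14} - 12854 = - \frac{327389}{14}$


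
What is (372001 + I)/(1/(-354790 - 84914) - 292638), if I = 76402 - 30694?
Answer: -183668318136/128674099153 ≈ -1.4274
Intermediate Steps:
I = 45708
(372001 + I)/(1/(-354790 - 84914) - 292638) = (372001 + 45708)/(1/(-354790 - 84914) - 292638) = 417709/(1/(-439704) - 292638) = 417709/(-1/439704 - 292638) = 417709/(-128674099153/439704) = 417709*(-439704/128674099153) = -183668318136/128674099153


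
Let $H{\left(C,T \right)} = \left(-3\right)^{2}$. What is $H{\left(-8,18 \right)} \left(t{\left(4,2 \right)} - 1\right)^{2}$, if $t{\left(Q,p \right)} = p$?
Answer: $9$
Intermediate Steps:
$H{\left(C,T \right)} = 9$
$H{\left(-8,18 \right)} \left(t{\left(4,2 \right)} - 1\right)^{2} = 9 \left(2 - 1\right)^{2} = 9 \cdot 1^{2} = 9 \cdot 1 = 9$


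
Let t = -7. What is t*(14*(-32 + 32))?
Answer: 0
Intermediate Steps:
t*(14*(-32 + 32)) = -98*(-32 + 32) = -98*0 = -7*0 = 0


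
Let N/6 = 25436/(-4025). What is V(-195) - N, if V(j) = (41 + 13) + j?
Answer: -414909/4025 ≈ -103.08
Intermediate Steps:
V(j) = 54 + j
N = -152616/4025 (N = 6*(25436/(-4025)) = 6*(25436*(-1/4025)) = 6*(-25436/4025) = -152616/4025 ≈ -37.917)
V(-195) - N = (54 - 195) - 1*(-152616/4025) = -141 + 152616/4025 = -414909/4025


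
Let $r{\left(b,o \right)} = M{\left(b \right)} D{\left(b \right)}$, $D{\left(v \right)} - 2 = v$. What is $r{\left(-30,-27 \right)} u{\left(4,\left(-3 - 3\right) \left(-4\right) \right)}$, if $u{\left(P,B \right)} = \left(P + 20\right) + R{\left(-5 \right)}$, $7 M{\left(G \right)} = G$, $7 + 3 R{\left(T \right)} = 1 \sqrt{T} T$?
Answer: $2600 - 200 i \sqrt{5} \approx 2600.0 - 447.21 i$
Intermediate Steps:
$R{\left(T \right)} = - \frac{7}{3} + \frac{T^{\frac{3}{2}}}{3}$ ($R{\left(T \right)} = - \frac{7}{3} + \frac{1 \sqrt{T} T}{3} = - \frac{7}{3} + \frac{\sqrt{T} T}{3} = - \frac{7}{3} + \frac{T^{\frac{3}{2}}}{3}$)
$M{\left(G \right)} = \frac{G}{7}$
$D{\left(v \right)} = 2 + v$
$u{\left(P,B \right)} = \frac{53}{3} + P - \frac{5 i \sqrt{5}}{3}$ ($u{\left(P,B \right)} = \left(P + 20\right) - \left(\frac{7}{3} - \frac{\left(-5\right)^{\frac{3}{2}}}{3}\right) = \left(20 + P\right) - \left(\frac{7}{3} - \frac{\left(-5\right) i \sqrt{5}}{3}\right) = \left(20 + P\right) - \left(\frac{7}{3} + \frac{5 i \sqrt{5}}{3}\right) = \frac{53}{3} + P - \frac{5 i \sqrt{5}}{3}$)
$r{\left(b,o \right)} = \frac{b \left(2 + b\right)}{7}$ ($r{\left(b,o \right)} = \frac{b}{7} \left(2 + b\right) = \frac{b \left(2 + b\right)}{7}$)
$r{\left(-30,-27 \right)} u{\left(4,\left(-3 - 3\right) \left(-4\right) \right)} = \frac{1}{7} \left(-30\right) \left(2 - 30\right) \left(\frac{53}{3} + 4 - \frac{5 i \sqrt{5}}{3}\right) = \frac{1}{7} \left(-30\right) \left(-28\right) \left(\frac{65}{3} - \frac{5 i \sqrt{5}}{3}\right) = 120 \left(\frac{65}{3} - \frac{5 i \sqrt{5}}{3}\right) = 2600 - 200 i \sqrt{5}$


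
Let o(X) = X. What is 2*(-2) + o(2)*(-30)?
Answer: -64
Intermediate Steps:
2*(-2) + o(2)*(-30) = 2*(-2) + 2*(-30) = -4 - 60 = -64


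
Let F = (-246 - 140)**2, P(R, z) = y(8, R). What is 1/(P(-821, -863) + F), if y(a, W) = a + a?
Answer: 1/149012 ≈ 6.7109e-6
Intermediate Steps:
y(a, W) = 2*a
P(R, z) = 16 (P(R, z) = 2*8 = 16)
F = 148996 (F = (-386)**2 = 148996)
1/(P(-821, -863) + F) = 1/(16 + 148996) = 1/149012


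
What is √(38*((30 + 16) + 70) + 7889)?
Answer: √12297 ≈ 110.89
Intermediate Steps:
√(38*((30 + 16) + 70) + 7889) = √(38*(46 + 70) + 7889) = √(38*116 + 7889) = √(4408 + 7889) = √12297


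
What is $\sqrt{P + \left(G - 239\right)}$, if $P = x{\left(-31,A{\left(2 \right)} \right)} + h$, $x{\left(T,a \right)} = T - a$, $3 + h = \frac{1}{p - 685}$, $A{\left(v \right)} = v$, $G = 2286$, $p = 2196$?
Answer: $\frac{\sqrt{4591357842}}{1511} \approx 44.844$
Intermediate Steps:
$h = - \frac{4532}{1511}$ ($h = -3 + \frac{1}{2196 - 685} = -3 + \frac{1}{1511} = - \frac{4532}{1511} \approx -2.9993$)
$P = - \frac{54395}{1511}$ ($P = \left(-31 - 2\right) - \frac{4532}{1511} = -33 - \frac{4532}{1511} = - \frac{54395}{1511} \approx -35.999$)
$\sqrt{P + \left(G - 239\right)} = \sqrt{- \frac{54395}{1511} + \left(2286 - 239\right)} = \sqrt{- \frac{54395}{1511} + 2047} = \sqrt{\frac{3038622}{1511}} = \frac{\sqrt{4591357842}}{1511}$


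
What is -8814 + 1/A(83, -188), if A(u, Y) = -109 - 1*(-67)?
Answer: -370189/42 ≈ -8814.0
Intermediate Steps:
A(u, Y) = -42 (A(u, Y) = -109 + 67 = -42)
-8814 + 1/A(83, -188) = -8814 + 1/(-42) = -8814 - 1/42 = -370189/42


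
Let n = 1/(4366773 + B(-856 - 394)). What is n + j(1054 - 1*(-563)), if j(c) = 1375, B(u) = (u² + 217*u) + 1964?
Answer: 7782482126/5659987 ≈ 1375.0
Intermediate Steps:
B(u) = 1964 + u² + 217*u
n = 1/5659987 (n = 1/(4366773 + (1964 + (-856 - 394)² + 217*(-856 - 394))) = 1/(4366773 + (1964 + (-1250)² + 217*(-1250))) = 1/(4366773 + (1964 + 1562500 - 271250)) = 1/(4366773 + 1293214) = 1/5659987 ≈ 1.7668e-7)
n + j(1054 - 1*(-563)) = 1/5659987 + 1375 = 7782482126/5659987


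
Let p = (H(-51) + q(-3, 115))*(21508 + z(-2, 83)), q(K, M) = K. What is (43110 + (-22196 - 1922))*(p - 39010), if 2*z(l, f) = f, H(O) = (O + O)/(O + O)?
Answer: -1559414128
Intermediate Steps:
H(O) = 1 (H(O) = (2*O)/((2*O)) = (2*O)*(1/(2*O)) = 1)
z(l, f) = f/2
p = -43099 (p = (1 - 3)*(21508 + (½)*83) = -2*(21508 + 83/2) = -2*43099/2 = -43099)
(43110 + (-22196 - 1922))*(p - 39010) = (43110 + (-22196 - 1922))*(-43099 - 39010) = (43110 - 24118)*(-82109) = 18992*(-82109) = -1559414128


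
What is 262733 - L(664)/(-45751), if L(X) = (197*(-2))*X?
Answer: 12020035867/45751 ≈ 2.6273e+5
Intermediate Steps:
L(X) = -394*X
262733 - L(664)/(-45751) = 262733 - (-394*664)/(-45751) = 262733 - (-261616)*(-1)/45751 = 262733 - 1*261616/45751 = 262733 - 261616/45751 = 12020035867/45751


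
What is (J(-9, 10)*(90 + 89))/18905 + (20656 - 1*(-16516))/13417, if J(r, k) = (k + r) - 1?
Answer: 37172/13417 ≈ 2.7705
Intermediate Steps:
J(r, k) = -1 + k + r
(J(-9, 10)*(90 + 89))/18905 + (20656 - 1*(-16516))/13417 = ((-1 + 10 - 9)*(90 + 89))/18905 + (20656 - 1*(-16516))/13417 = (0*179)*(1/18905) + (20656 + 16516)*(1/13417) = 0*(1/18905) + 37172*(1/13417) = 0 + 37172/13417 = 37172/13417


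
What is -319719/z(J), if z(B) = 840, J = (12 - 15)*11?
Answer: -106573/280 ≈ -380.62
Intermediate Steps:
J = -33 (J = -3*11 = -33)
-319719/z(J) = -319719/840 = -319719*1/840 = -106573/280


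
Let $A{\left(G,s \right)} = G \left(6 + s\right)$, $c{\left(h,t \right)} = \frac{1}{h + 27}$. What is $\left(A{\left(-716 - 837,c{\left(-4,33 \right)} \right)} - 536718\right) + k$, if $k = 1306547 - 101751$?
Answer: $\frac{15149927}{23} \approx 6.5869 \cdot 10^{5}$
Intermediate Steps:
$c{\left(h,t \right)} = \frac{1}{27 + h}$
$k = 1204796$ ($k = 1306547 - 101751 = 1204796$)
$\left(A{\left(-716 - 837,c{\left(-4,33 \right)} \right)} - 536718\right) + k = \left(\left(-716 - 837\right) \left(6 + \frac{1}{27 - 4}\right) - 536718\right) + 1204796 = \left(- 1553 \left(6 + \frac{1}{23}\right) - 536718\right) + 1204796 = \left(\left(-1553\right) \frac{139}{23} - 536718\right) + 1204796 = \left(- \frac{215867}{23} - 536718\right) + 1204796 = - \frac{12560381}{23} + 1204796 = \frac{15149927}{23}$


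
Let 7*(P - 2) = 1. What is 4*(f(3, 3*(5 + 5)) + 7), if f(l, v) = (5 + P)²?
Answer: 11372/49 ≈ 232.08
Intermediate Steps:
P = 15/7 (P = 2 + (⅐)*1 = 2 + ⅐ = 15/7 ≈ 2.1429)
f(l, v) = 2500/49 (f(l, v) = (5 + 15/7)² = (50/7)² = 2500/49)
4*(f(3, 3*(5 + 5)) + 7) = 4*(2500/49 + 7) = 4*(2843/49) = 11372/49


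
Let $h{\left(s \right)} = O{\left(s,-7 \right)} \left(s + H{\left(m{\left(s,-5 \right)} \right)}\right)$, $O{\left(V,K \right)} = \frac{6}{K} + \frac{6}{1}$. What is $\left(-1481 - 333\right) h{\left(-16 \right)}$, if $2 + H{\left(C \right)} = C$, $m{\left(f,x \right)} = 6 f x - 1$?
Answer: $- \frac{30105144}{7} \approx -4.3007 \cdot 10^{6}$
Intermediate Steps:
$m{\left(f,x \right)} = -1 + 6 f x$ ($m{\left(f,x \right)} = 6 f x - 1 = -1 + 6 f x$)
$H{\left(C \right)} = -2 + C$
$O{\left(V,K \right)} = 6 + \frac{6}{K}$ ($O{\left(V,K \right)} = \frac{6}{K} + 6 \cdot 1 = \frac{6}{K} + 6 = 6 + \frac{6}{K}$)
$h{\left(s \right)} = - \frac{108}{7} - \frac{1044 s}{7}$ ($h{\left(s \right)} = \left(6 + \frac{6}{-7}\right) \left(s + \left(-2 + \left(-1 + 6 s \left(-5\right)\right)\right)\right) = \left(6 + 6 \left(- \frac{1}{7}\right)\right) \left(s - \left(3 + 30 s\right)\right) = \left(6 - \frac{6}{7}\right) \left(s - \left(3 + 30 s\right)\right) = \frac{36 \left(-3 - 29 s\right)}{7} = - \frac{108}{7} - \frac{1044 s}{7}$)
$\left(-1481 - 333\right) h{\left(-16 \right)} = \left(-1481 - 333\right) \left(- \frac{108}{7} - - \frac{16704}{7}\right) = \left(-1481 - 333\right) \left(- \frac{108}{7} + \frac{16704}{7}\right) = \left(-1814\right) \frac{16596}{7} = - \frac{30105144}{7}$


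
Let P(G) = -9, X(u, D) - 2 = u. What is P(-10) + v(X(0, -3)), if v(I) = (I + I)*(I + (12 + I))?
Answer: 55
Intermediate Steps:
X(u, D) = 2 + u
v(I) = 2*I*(12 + 2*I) (v(I) = (2*I)*(12 + 2*I) = 2*I*(12 + 2*I))
P(-10) + v(X(0, -3)) = -9 + 4*(2 + 0)*(6 + (2 + 0)) = -9 + 4*2*(6 + 2) = -9 + 4*2*8 = -9 + 64 = 55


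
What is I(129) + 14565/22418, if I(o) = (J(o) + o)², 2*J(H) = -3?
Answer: 728894355/44836 ≈ 16257.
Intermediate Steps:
J(H) = -3/2 (J(H) = (½)*(-3) = -3/2)
I(o) = (-3/2 + o)²
I(129) + 14565/22418 = (-3 + 2*129)²/4 + 14565/22418 = (-3 + 258)²/4 + 14565*(1/22418) = (¼)*255² + 14565/22418 = (¼)*65025 + 14565/22418 = 65025/4 + 14565/22418 = 728894355/44836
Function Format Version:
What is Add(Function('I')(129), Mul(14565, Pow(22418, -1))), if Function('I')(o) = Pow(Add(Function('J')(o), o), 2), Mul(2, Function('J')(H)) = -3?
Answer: Rational(728894355, 44836) ≈ 16257.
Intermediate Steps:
Function('J')(H) = Rational(-3, 2) (Function('J')(H) = Mul(Rational(1, 2), -3) = Rational(-3, 2))
Function('I')(o) = Pow(Add(Rational(-3, 2), o), 2)
Add(Function('I')(129), Mul(14565, Pow(22418, -1))) = Add(Mul(Rational(1, 4), Pow(Add(-3, Mul(2, 129)), 2)), Mul(14565, Pow(22418, -1))) = Add(Mul(Rational(1, 4), Pow(Add(-3, 258), 2)), Mul(14565, Rational(1, 22418))) = Add(Mul(Rational(1, 4), Pow(255, 2)), Rational(14565, 22418)) = Add(Mul(Rational(1, 4), 65025), Rational(14565, 22418)) = Add(Rational(65025, 4), Rational(14565, 22418)) = Rational(728894355, 44836)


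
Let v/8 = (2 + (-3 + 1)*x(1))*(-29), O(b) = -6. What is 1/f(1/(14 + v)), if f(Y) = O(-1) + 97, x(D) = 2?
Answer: 1/91 ≈ 0.010989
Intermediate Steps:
v = 464 (v = 8*((2 + (-3 + 1)*2)*(-29)) = 8*((2 - 2*2)*(-29)) = 8*((2 - 4)*(-29)) = 8*(-2*(-29)) = 8*58 = 464)
f(Y) = 91 (f(Y) = -6 + 97 = 91)
1/f(1/(14 + v)) = 1/91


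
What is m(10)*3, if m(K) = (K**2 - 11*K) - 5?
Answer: -45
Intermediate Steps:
m(K) = -5 + K**2 - 11*K
m(10)*3 = (-5 + 10**2 - 11*10)*3 = (-5 + 100 - 110)*3 = -15*3 = -45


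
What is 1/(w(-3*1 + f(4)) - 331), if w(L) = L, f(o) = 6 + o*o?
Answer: -1/312 ≈ -0.0032051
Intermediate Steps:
f(o) = 6 + o²
1/(w(-3*1 + f(4)) - 331) = 1/((-3*1 + (6 + 4²)) - 331) = 1/((-3 + (6 + 16)) - 331) = 1/((-3 + 22) - 331) = 1/(19 - 331) = 1/(-312) = -1/312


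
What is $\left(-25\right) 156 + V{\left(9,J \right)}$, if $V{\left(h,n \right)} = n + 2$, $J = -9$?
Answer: $-3907$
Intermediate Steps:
$V{\left(h,n \right)} = 2 + n$
$\left(-25\right) 156 + V{\left(9,J \right)} = \left(-25\right) 156 + \left(2 - 9\right) = -3900 - 7 = -3907$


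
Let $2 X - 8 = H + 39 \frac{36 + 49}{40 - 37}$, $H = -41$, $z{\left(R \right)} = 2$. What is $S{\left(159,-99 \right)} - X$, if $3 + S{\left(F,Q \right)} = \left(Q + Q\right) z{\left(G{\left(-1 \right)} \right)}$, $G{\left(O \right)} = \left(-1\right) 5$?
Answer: $-935$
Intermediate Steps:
$G{\left(O \right)} = -5$
$S{\left(F,Q \right)} = -3 + 4 Q$ ($S{\left(F,Q \right)} = -3 + \left(Q + Q\right) 2 = -3 + 2 Q 2 = -3 + 4 Q$)
$X = 536$ ($X = 4 + \frac{-41 + 39 \frac{36 + 49}{40 - 37}}{2} = 4 + \frac{-41 + 39 \cdot \frac{85}{3}}{2} = 4 + \frac{-41 + 1105}{2} = 4 + \frac{1}{2} \cdot 1064 = 4 + 532 = 536$)
$S{\left(159,-99 \right)} - X = \left(-3 + 4 \left(-99\right)\right) - 536 = \left(-3 - 396\right) - 536 = -399 - 536 = -935$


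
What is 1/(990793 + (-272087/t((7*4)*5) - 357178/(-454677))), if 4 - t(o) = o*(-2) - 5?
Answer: 131401653/130068229504372 ≈ 1.0103e-6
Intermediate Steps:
t(o) = 9 + 2*o (t(o) = 4 - (o*(-2) - 5) = 4 - (-2*o - 5) = 4 - (-5 - 2*o) = 4 + (5 + 2*o) = 9 + 2*o)
1/(990793 + (-272087/t((7*4)*5) - 357178/(-454677))) = 1/(990793 + (-272087/(9 + 2*((7*4)*5)) - 357178/(-454677))) = 1/(990793 + (-272087/(9 + 2*(28*5)) - 357178*(-1/454677))) = 1/(990793 + (-272087/(9 + 2*140) + 357178/454677)) = 1/(990793 + (-272087/(9 + 280) + 357178/454677)) = 1/(990793 + (-272087/289 + 357178/454677)) = 1/(990793 - 123608476457/131401653) = 1/(130068229504372/131401653) = 131401653/130068229504372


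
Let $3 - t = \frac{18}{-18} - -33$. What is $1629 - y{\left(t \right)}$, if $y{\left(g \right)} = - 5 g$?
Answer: $1484$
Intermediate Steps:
$t = -29$ ($t = 3 - \left(\frac{18}{-18} - -33\right) = 3 - \left(18 \left(- \frac{1}{18}\right) + 33\right) = 3 - \left(-1 + 33\right) = 3 - 32 = -29$)
$1629 - y{\left(t \right)} = 1629 - \left(-5\right) \left(-29\right) = 1629 - 145 = 1484$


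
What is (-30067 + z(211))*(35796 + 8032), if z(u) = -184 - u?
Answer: -1335088536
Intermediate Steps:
(-30067 + z(211))*(35796 + 8032) = (-30067 + (-184 - 1*211))*(35796 + 8032) = (-30067 + (-184 - 211))*43828 = (-30067 - 395)*43828 = -30462*43828 = -1335088536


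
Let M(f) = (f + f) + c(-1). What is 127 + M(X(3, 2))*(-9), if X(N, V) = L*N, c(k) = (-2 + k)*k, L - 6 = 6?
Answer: -548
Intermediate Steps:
L = 12 (L = 6 + 6 = 12)
c(k) = k*(-2 + k)
X(N, V) = 12*N
M(f) = 3 + 2*f (M(f) = (f + f) - (-2 - 1) = 2*f - 1*(-3) = 2*f + 3 = 3 + 2*f)
127 + M(X(3, 2))*(-9) = 127 + (3 + 2*(12*3))*(-9) = 127 + (3 + 2*36)*(-9) = 127 + (3 + 72)*(-9) = 127 + 75*(-9) = 127 - 675 = -548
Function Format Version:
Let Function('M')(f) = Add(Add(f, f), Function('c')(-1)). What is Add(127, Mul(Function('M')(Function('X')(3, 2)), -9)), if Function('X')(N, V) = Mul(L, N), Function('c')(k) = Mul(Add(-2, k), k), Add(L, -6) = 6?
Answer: -548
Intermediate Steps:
L = 12 (L = Add(6, 6) = 12)
Function('c')(k) = Mul(k, Add(-2, k))
Function('X')(N, V) = Mul(12, N)
Function('M')(f) = Add(3, Mul(2, f)) (Function('M')(f) = Add(Add(f, f), Mul(-1, Add(-2, -1))) = Add(Mul(2, f), Mul(-1, -3)) = Add(Mul(2, f), 3) = Add(3, Mul(2, f)))
Add(127, Mul(Function('M')(Function('X')(3, 2)), -9)) = Add(127, Mul(Add(3, Mul(2, Mul(12, 3))), -9)) = Add(127, Mul(Add(3, Mul(2, 36)), -9)) = Add(127, Mul(Add(3, 72), -9)) = Add(127, Mul(75, -9)) = Add(127, -675) = -548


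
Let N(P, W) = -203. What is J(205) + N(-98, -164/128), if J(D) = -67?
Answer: -270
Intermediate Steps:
J(205) + N(-98, -164/128) = -67 - 203 = -270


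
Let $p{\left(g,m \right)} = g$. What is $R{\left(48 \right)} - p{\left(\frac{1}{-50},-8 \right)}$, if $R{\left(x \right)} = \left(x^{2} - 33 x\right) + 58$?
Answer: $\frac{38901}{50} \approx 778.02$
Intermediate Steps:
$R{\left(x \right)} = 58 + x^{2} - 33 x$
$R{\left(48 \right)} - p{\left(\frac{1}{-50},-8 \right)} = \left(58 + 48^{2} - 1584\right) - \frac{1}{-50} = \left(58 + 2304 - 1584\right) - - \frac{1}{50} = 778 + \frac{1}{50} = \frac{38901}{50}$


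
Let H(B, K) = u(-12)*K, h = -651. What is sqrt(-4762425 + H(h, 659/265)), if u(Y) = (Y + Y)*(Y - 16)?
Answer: 3*I*sqrt(37147104545)/265 ≈ 2181.9*I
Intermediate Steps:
u(Y) = 2*Y*(-16 + Y) (u(Y) = (2*Y)*(-16 + Y) = 2*Y*(-16 + Y))
H(B, K) = 672*K (H(B, K) = (2*(-12)*(-16 - 12))*K = (2*(-12)*(-28))*K = 672*K)
sqrt(-4762425 + H(h, 659/265)) = sqrt(-4762425 + 672*(659/265)) = sqrt(-4762425 + 442848/265) = sqrt(-1261599777/265) = 3*I*sqrt(37147104545)/265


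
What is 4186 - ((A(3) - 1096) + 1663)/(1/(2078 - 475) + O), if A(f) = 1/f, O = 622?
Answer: 12518439080/2991201 ≈ 4185.1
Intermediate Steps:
4186 - ((A(3) - 1096) + 1663)/(1/(2078 - 475) + O) = 4186 - ((1/3 - 1096) + 1663)/(1/(2078 - 475) + 622) = 4186 - ((1/3 - 1096) + 1663)/(1/1603 + 622) = 4186 - (-3287/3 + 1663)/(1/1603 + 622) = 4186 - 1702/(3*997067/1603) = 4186 - 1702*1603/(3*997067) = 4186 - 1*2728306/2991201 = 4186 - 2728306/2991201 = 12518439080/2991201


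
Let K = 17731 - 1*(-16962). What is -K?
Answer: -34693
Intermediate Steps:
K = 34693 (K = 17731 + 16962 = 34693)
-K = -1*34693 = -34693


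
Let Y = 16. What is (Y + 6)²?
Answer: 484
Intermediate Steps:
(Y + 6)² = (16 + 6)² = 22² = 484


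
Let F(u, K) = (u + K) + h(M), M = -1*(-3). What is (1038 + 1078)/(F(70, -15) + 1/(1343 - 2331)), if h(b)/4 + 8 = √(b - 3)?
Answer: 2090608/22723 ≈ 92.004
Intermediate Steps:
M = 3
h(b) = -32 + 4*√(-3 + b) (h(b) = -32 + 4*√(b - 3) = -32 + 4*√(-3 + b))
F(u, K) = -32 + K + u (F(u, K) = (u + K) + (-32 + 4*√(-3 + 3)) = (K + u) + (-32 + 4*√0) = (K + u) + (-32 + 4*0) = (K + u) + (-32 + 0) = (K + u) - 32 = -32 + K + u)
(1038 + 1078)/(F(70, -15) + 1/(1343 - 2331)) = (1038 + 1078)/((-32 - 15 + 70) + 1/(1343 - 2331)) = 2116/(23 + 1/(-988)) = 2116/(23 - 1/988) = 2116/(22723/988) = 2116*(988/22723) = 2090608/22723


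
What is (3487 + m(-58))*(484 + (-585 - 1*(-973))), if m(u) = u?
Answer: 2990088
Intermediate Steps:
(3487 + m(-58))*(484 + (-585 - 1*(-973))) = (3487 - 58)*(484 + (-585 - 1*(-973))) = 3429*(484 + (-585 + 973)) = 3429*(484 + 388) = 3429*872 = 2990088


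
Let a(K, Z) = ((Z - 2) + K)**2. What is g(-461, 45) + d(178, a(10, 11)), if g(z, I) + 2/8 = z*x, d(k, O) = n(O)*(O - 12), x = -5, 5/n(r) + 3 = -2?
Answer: 7823/4 ≈ 1955.8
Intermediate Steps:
n(r) = -1 (n(r) = 5/(-3 - 2) = 5/(-5) = 5*(-1/5) = -1)
a(K, Z) = (-2 + K + Z)**2 (a(K, Z) = ((-2 + Z) + K)**2 = (-2 + K + Z)**2)
d(k, O) = 12 - O (d(k, O) = -(O - 12) = -(-12 + O) = 12 - O)
g(z, I) = -1/4 - 5*z (g(z, I) = -1/4 + z*(-5) = -1/4 - 5*z)
g(-461, 45) + d(178, a(10, 11)) = (-1/4 - 5*(-461)) + (12 - (-2 + 10 + 11)**2) = (-1/4 + 2305) + (12 - 1*19**2) = 9219/4 + (12 - 1*361) = 9219/4 + (12 - 361) = 9219/4 - 349 = 7823/4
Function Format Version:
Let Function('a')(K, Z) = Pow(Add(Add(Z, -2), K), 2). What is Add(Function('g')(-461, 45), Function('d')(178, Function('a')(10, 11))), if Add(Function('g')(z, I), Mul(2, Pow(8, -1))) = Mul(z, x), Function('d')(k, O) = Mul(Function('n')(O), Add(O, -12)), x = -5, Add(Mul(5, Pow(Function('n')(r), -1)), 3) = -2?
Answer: Rational(7823, 4) ≈ 1955.8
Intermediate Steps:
Function('n')(r) = -1 (Function('n')(r) = Mul(5, Pow(Add(-3, -2), -1)) = Mul(5, Pow(-5, -1)) = Mul(5, Rational(-1, 5)) = -1)
Function('a')(K, Z) = Pow(Add(-2, K, Z), 2) (Function('a')(K, Z) = Pow(Add(Add(-2, Z), K), 2) = Pow(Add(-2, K, Z), 2))
Function('d')(k, O) = Add(12, Mul(-1, O)) (Function('d')(k, O) = Mul(-1, Add(O, -12)) = Mul(-1, Add(-12, O)) = Add(12, Mul(-1, O)))
Function('g')(z, I) = Add(Rational(-1, 4), Mul(-5, z)) (Function('g')(z, I) = Add(Rational(-1, 4), Mul(z, -5)) = Add(Rational(-1, 4), Mul(-5, z)))
Add(Function('g')(-461, 45), Function('d')(178, Function('a')(10, 11))) = Add(Add(Rational(-1, 4), Mul(-5, -461)), Add(12, Mul(-1, Pow(Add(-2, 10, 11), 2)))) = Add(Add(Rational(-1, 4), 2305), Add(12, Mul(-1, Pow(19, 2)))) = Add(Rational(9219, 4), Add(12, Mul(-1, 361))) = Add(Rational(9219, 4), Add(12, -361)) = Add(Rational(9219, 4), -349) = Rational(7823, 4)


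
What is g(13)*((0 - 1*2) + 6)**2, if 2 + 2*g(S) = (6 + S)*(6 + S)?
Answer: 2872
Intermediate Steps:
g(S) = -1 + (6 + S)**2/2 (g(S) = -1 + ((6 + S)*(6 + S))/2 = -1 + (6 + S)**2/2)
g(13)*((0 - 1*2) + 6)**2 = (-1 + (6 + 13)**2/2)*((0 - 1*2) + 6)**2 = (-1 + (1/2)*19**2)*((0 - 2) + 6)**2 = (-1 + (1/2)*361)*(-2 + 6)**2 = (-1 + 361/2)*4**2 = (359/2)*16 = 2872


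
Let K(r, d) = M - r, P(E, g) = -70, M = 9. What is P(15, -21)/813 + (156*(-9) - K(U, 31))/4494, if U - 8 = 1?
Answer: -242672/608937 ≈ -0.39852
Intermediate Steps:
U = 9 (U = 8 + 1 = 9)
K(r, d) = 9 - r
P(15, -21)/813 + (156*(-9) - K(U, 31))/4494 = -70/813 + (156*(-9) - (9 - 1*9))/4494 = -70*1/813 + (-1404 - (9 - 9))*(1/4494) = -70/813 + (-1404 - 1*0)*(1/4494) = -70/813 + (-1404 + 0)*(1/4494) = -70/813 - 1404*1/4494 = -70/813 - 234/749 = -242672/608937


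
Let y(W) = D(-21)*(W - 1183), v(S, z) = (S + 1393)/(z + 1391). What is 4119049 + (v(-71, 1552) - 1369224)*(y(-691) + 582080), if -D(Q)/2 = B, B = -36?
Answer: -1801842715395113/2943 ≈ -6.1225e+11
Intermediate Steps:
D(Q) = 72 (D(Q) = -2*(-36) = 72)
v(S, z) = (1393 + S)/(1391 + z)
y(W) = -85176 + 72*W (y(W) = 72*(W - 1183) = 72*(-1183 + W) = -85176 + 72*W)
4119049 + (v(-71, 1552) - 1369224)*(y(-691) + 582080) = 4119049 + ((1393 - 71)/(1391 + 1552) - 1369224)*((-85176 + 72*(-691)) + 582080) = 4119049 + (1322/2943 - 1369224)*((-85176 - 49752) + 582080) = 4119049 + ((1/2943)*1322 - 1369224)*(-134928 + 582080) = 4119049 + (1322/2943 - 1369224)*447152 = 4119049 - 4029624910/2943*447152 = 4119049 - 1801854837756320/2943 = -1801842715395113/2943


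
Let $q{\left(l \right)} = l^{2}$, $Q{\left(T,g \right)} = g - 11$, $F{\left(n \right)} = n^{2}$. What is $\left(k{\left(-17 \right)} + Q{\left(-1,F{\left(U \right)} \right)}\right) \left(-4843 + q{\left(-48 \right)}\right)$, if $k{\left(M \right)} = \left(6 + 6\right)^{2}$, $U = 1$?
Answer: $-340226$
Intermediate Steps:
$Q{\left(T,g \right)} = -11 + g$ ($Q{\left(T,g \right)} = g - 11 = -11 + g$)
$k{\left(M \right)} = 144$ ($k{\left(M \right)} = 12^{2} = 144$)
$\left(k{\left(-17 \right)} + Q{\left(-1,F{\left(U \right)} \right)}\right) \left(-4843 + q{\left(-48 \right)}\right) = \left(144 - \left(11 - 1^{2}\right)\right) \left(-4843 + \left(-48\right)^{2}\right) = \left(144 + \left(-11 + 1\right)\right) \left(-4843 + 2304\right) = \left(144 - 10\right) \left(-2539\right) = 134 \left(-2539\right) = -340226$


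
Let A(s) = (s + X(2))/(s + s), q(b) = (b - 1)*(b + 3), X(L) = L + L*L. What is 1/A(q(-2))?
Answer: -2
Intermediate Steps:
X(L) = L + L²
q(b) = (-1 + b)*(3 + b)
A(s) = (6 + s)/(2*s) (A(s) = (s + 2*(1 + 2))/(s + s) = (s + 2*3)/((2*s)) = (s + 6)*(1/(2*s)) = (6 + s)*(1/(2*s)) = (6 + s)/(2*s))
1/A(q(-2)) = 1/((6 + (-3 + (-2)² + 2*(-2)))/(2*(-3 + (-2)² + 2*(-2)))) = 1/((6 + (-3 + 4 - 4))/(2*(-3 + 4 - 4))) = 1/((½)*(6 - 3)/(-3)) = 1/((½)*(-⅓)*3) = 1/(-½) = -2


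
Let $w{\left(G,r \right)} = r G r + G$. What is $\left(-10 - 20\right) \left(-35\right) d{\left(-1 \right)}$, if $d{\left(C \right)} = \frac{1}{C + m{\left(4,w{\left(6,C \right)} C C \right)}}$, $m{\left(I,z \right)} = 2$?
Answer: $1050$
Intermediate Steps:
$w{\left(G,r \right)} = G + G r^{2}$ ($w{\left(G,r \right)} = G r r + G = G r^{2} + G = G + G r^{2}$)
$d{\left(C \right)} = \frac{1}{2 + C}$ ($d{\left(C \right)} = \frac{1}{C + 2} = \frac{1}{2 + C}$)
$\left(-10 - 20\right) \left(-35\right) d{\left(-1 \right)} = \frac{\left(-10 - 20\right) \left(-35\right)}{2 - 1} = \frac{\left(-10 - 20\right) \left(-35\right)}{1} = \left(-30\right) \left(-35\right) 1 = 1050 \cdot 1 = 1050$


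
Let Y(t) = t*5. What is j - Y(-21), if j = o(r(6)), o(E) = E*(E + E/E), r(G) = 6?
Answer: 147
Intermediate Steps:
Y(t) = 5*t
o(E) = E*(1 + E) (o(E) = E*(E + 1) = E*(1 + E))
j = 42 (j = 6*(1 + 6) = 6*7 = 42)
j - Y(-21) = 42 - 5*(-21) = 42 - 1*(-105) = 42 + 105 = 147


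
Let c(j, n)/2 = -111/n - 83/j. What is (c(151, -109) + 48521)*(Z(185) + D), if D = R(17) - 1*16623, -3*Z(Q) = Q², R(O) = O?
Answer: -67118636398381/49377 ≈ -1.3593e+9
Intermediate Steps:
c(j, n) = -222/n - 166/j (c(j, n) = 2*(-111/n - 83/j) = -222/n - 166/j)
Z(Q) = -Q²/3
D = -16606 (D = 17 - 1*16623 = 17 - 16623 = -16606)
(c(151, -109) + 48521)*(Z(185) + D) = ((-222/(-109) - 166/151) + 48521)*(-⅓*185² - 16606) = ((-222*(-1/109) - 166*1/151) + 48521)*(-⅓*34225 - 16606) = ((222/109 - 166/151) + 48521)*(-34225/3 - 16606) = (15428/16459 + 48521)*(-84043/3) = (798622567/16459)*(-84043/3) = -67118636398381/49377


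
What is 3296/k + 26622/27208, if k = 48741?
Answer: 693630235/663072564 ≈ 1.0461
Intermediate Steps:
3296/k + 26622/27208 = 3296/48741 + 26622/27208 = 3296*(1/48741) + 26622*(1/27208) = 3296/48741 + 13311/13604 = 693630235/663072564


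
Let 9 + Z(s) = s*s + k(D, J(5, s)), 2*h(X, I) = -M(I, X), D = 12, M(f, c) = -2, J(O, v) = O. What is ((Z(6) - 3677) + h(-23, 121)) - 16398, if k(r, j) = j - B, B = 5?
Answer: -20047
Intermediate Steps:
k(r, j) = -5 + j (k(r, j) = j - 1*5 = j - 5 = -5 + j)
h(X, I) = 1 (h(X, I) = (-1*(-2))/2 = (½)*2 = 1)
Z(s) = -9 + s² (Z(s) = -9 + (s*s + (-5 + 5)) = -9 + (s² + 0) = -9 + s²)
((Z(6) - 3677) + h(-23, 121)) - 16398 = (((-9 + 6²) - 3677) + 1) - 16398 = (((-9 + 36) - 3677) + 1) - 16398 = ((27 - 3677) + 1) - 16398 = (-3650 + 1) - 16398 = -3649 - 16398 = -20047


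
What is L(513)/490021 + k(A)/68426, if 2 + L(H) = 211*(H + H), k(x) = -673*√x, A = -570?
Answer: 216484/490021 - 673*I*√570/68426 ≈ 0.44179 - 0.23482*I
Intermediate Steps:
L(H) = -2 + 422*H (L(H) = -2 + 211*(H + H) = -2 + 211*(2*H) = -2 + 422*H)
L(513)/490021 + k(A)/68426 = (-2 + 422*513)/490021 - 673*I*√570/68426 = (-2 + 216486)*(1/490021) - 673*I*√570*(1/68426) = 216484*(1/490021) - 673*I*√570*(1/68426) = 216484/490021 - 673*I*√570/68426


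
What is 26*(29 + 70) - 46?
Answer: 2528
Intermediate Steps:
26*(29 + 70) - 46 = 26*99 - 46 = 2574 - 46 = 2528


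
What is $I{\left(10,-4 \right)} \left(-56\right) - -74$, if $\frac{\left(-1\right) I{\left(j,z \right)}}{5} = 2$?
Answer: $634$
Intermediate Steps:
$I{\left(j,z \right)} = -10$ ($I{\left(j,z \right)} = \left(-5\right) 2 = -10$)
$I{\left(10,-4 \right)} \left(-56\right) - -74 = \left(-10\right) \left(-56\right) - -74 = 560 + 74 = 634$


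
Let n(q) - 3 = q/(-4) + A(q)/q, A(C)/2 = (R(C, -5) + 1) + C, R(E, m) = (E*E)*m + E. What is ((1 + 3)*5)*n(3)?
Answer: -1385/3 ≈ -461.67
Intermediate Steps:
R(E, m) = E + m*E**2 (R(E, m) = E**2*m + E = m*E**2 + E = E + m*E**2)
A(C) = 2 + 2*C + 2*C*(1 - 5*C) (A(C) = 2*((C*(1 + C*(-5)) + 1) + C) = 2*((C*(1 - 5*C) + 1) + C) = 2*((1 + C*(1 - 5*C)) + C) = 2*(1 + C + C*(1 - 5*C)) = 2 + 2*C + 2*C*(1 - 5*C))
n(q) = 3 - q/4 + (2 - 10*q**2 + 4*q)/q (n(q) = 3 + (q/(-4) + (2 - 10*q**2 + 4*q)/q) = 3 + (q*(-1/4) + (2 - 10*q**2 + 4*q)/q) = 3 + (-q/4 + (2 - 10*q**2 + 4*q)/q) = 3 - q/4 + (2 - 10*q**2 + 4*q)/q)
((1 + 3)*5)*n(3) = ((1 + 3)*5)*(7 + 2/3 - 41/4*3) = (4*5)*(7 + 2*(1/3) - 123/4) = 20*(7 + 2/3 - 123/4) = 20*(-277/12) = -1385/3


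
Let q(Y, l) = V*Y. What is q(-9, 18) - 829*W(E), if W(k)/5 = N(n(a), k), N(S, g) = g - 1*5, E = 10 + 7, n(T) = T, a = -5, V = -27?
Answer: -49497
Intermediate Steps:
E = 17
q(Y, l) = -27*Y
N(S, g) = -5 + g (N(S, g) = g - 5 = -5 + g)
W(k) = -25 + 5*k (W(k) = 5*(-5 + k) = -25 + 5*k)
q(-9, 18) - 829*W(E) = -27*(-9) - 829*(-25 + 5*17) = 243 - 829*(-25 + 85) = 243 - 829*60 = 243 - 49740 = -49497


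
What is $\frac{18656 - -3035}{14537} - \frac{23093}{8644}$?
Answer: $- \frac{148205937}{125657828} \approx -1.1794$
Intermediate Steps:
$\frac{18656 - -3035}{14537} - \frac{23093}{8644} = \left(18656 + 3035\right) \frac{1}{14537} - \frac{23093}{8644} = 21691 \cdot \frac{1}{14537} - \frac{23093}{8644} = \frac{21691}{14537} - \frac{23093}{8644} = - \frac{148205937}{125657828}$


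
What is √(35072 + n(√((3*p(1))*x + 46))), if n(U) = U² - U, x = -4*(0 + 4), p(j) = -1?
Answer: √(35166 - √94) ≈ 187.50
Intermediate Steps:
x = -16 (x = -4*4 = -16)
√(35072 + n(√((3*p(1))*x + 46))) = √(35072 + √((3*(-1))*(-16) + 46)*(-1 + √((3*(-1))*(-16) + 46))) = √(35072 + √(-3*(-16) + 46)*(-1 + √(-3*(-16) + 46))) = √(35072 + √(48 + 46)*(-1 + √(48 + 46))) = √(35072 + √94*(-1 + √94))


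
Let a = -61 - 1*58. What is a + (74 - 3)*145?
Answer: 10176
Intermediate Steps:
a = -119 (a = -61 - 58 = -119)
a + (74 - 3)*145 = -119 + (74 - 3)*145 = -119 + 71*145 = -119 + 10295 = 10176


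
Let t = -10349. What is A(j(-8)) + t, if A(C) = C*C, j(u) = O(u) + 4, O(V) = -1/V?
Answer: -661247/64 ≈ -10332.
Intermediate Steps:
j(u) = 4 - 1/u (j(u) = -1/u + 4 = 4 - 1/u)
A(C) = C**2
A(j(-8)) + t = (4 - 1/(-8))**2 - 10349 = (4 - 1*(-1/8))**2 - 10349 = (4 + 1/8)**2 - 10349 = (33/8)**2 - 10349 = 1089/64 - 10349 = -661247/64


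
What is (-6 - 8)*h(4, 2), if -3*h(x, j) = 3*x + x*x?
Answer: 392/3 ≈ 130.67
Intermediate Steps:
h(x, j) = -x - x**2/3 (h(x, j) = -(3*x + x*x)/3 = -(3*x + x**2)/3 = -(x**2 + 3*x)/3 = -x - x**2/3)
(-6 - 8)*h(4, 2) = (-6 - 8)*(-1/3*4*(3 + 4)) = -(-14)*4*7/3 = -14*(-28/3) = 392/3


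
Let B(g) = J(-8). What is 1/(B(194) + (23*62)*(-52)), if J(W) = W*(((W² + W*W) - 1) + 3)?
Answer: -1/75192 ≈ -1.3299e-5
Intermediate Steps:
J(W) = W*(2 + 2*W²) (J(W) = W*(((W² + W²) - 1) + 3) = W*((2*W² - 1) + 3) = W*((-1 + 2*W²) + 3) = W*(2 + 2*W²))
B(g) = -1040 (B(g) = 2*(-8)*(1 + (-8)²) = 2*(-8)*(1 + 64) = 2*(-8)*65 = -1040)
1/(B(194) + (23*62)*(-52)) = 1/(-1040 + (23*62)*(-52)) = 1/(-1040 + 1426*(-52)) = 1/(-1040 - 74152) = 1/(-75192) = -1/75192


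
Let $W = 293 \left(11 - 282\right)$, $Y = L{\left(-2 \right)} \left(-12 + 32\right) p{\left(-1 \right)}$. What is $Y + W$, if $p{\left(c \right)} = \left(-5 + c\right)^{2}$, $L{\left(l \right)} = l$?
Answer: $-80843$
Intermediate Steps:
$Y = -1440$ ($Y = - 2 \left(-12 + 32\right) \left(-5 - 1\right)^{2} = \left(-2\right) 20 \left(-6\right)^{2} = \left(-40\right) 36 = -1440$)
$W = -79403$ ($W = 293 \left(-271\right) = -79403$)
$Y + W = -1440 - 79403 = -80843$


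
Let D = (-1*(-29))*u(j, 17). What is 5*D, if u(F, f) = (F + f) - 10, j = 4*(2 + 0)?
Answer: 2175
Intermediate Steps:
j = 8 (j = 4*2 = 8)
u(F, f) = -10 + F + f
D = 435 (D = (-1*(-29))*(-10 + 8 + 17) = 29*15 = 435)
5*D = 5*435 = 2175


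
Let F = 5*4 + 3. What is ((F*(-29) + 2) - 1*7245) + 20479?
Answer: 12569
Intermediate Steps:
F = 23 (F = 20 + 3 = 23)
((F*(-29) + 2) - 1*7245) + 20479 = ((23*(-29) + 2) - 1*7245) + 20479 = ((-667 + 2) - 7245) + 20479 = (-665 - 7245) + 20479 = -7910 + 20479 = 12569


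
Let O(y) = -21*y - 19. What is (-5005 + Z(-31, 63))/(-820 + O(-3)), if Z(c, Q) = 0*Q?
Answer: 5005/776 ≈ 6.4497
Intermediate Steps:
Z(c, Q) = 0
O(y) = -19 - 21*y
(-5005 + Z(-31, 63))/(-820 + O(-3)) = (-5005 + 0)/(-820 + (-19 - 21*(-3))) = -5005/(-820 + (-19 + 63)) = -5005/(-820 + 44) = -5005/(-776) = -5005*(-1/776) = 5005/776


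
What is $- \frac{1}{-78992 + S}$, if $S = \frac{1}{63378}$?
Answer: $\frac{63378}{5006354975} \approx 1.266 \cdot 10^{-5}$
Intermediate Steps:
$S = \frac{1}{63378} \approx 1.5778 \cdot 10^{-5}$
$- \frac{1}{-78992 + S} = - \frac{1}{-78992 + \frac{1}{63378}} = - \frac{1}{- \frac{5006354975}{63378}} = \left(-1\right) \left(- \frac{63378}{5006354975}\right) = \frac{63378}{5006354975}$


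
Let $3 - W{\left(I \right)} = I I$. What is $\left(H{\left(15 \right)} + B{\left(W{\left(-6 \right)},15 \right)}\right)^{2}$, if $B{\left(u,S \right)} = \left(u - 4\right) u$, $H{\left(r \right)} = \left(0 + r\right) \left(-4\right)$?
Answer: $1347921$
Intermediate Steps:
$W{\left(I \right)} = 3 - I^{2}$ ($W{\left(I \right)} = 3 - I I = 3 - I^{2}$)
$H{\left(r \right)} = - 4 r$ ($H{\left(r \right)} = r \left(-4\right) = - 4 r$)
$B{\left(u,S \right)} = u \left(-4 + u\right)$ ($B{\left(u,S \right)} = \left(-4 + u\right) u = u \left(-4 + u\right)$)
$\left(H{\left(15 \right)} + B{\left(W{\left(-6 \right)},15 \right)}\right)^{2} = \left(\left(-4\right) 15 + \left(3 - \left(-6\right)^{2}\right) \left(-4 + \left(3 - \left(-6\right)^{2}\right)\right)\right)^{2} = \left(-60 + \left(3 - 36\right) \left(-4 + \left(3 - 36\right)\right)\right)^{2} = \left(-60 - 33 \left(-4 - 33\right)\right)^{2} = \left(-60 - -1221\right)^{2} = \left(-60 + 1221\right)^{2} = 1161^{2} = 1347921$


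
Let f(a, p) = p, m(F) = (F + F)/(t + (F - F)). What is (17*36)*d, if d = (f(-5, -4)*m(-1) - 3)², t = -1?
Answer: 74052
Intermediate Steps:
m(F) = -2*F (m(F) = (F + F)/(-1 + (F - F)) = (2*F)/(-1 + 0) = (2*F)/(-1) = (2*F)*(-1) = -2*F)
d = 121 (d = (-(-8)*(-1) - 3)² = (-4*2 - 3)² = (-8 - 3)² = (-11)² = 121)
(17*36)*d = (17*36)*121 = 612*121 = 74052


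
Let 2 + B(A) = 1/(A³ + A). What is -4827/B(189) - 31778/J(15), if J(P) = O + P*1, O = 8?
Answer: 320457985748/310567045 ≈ 1031.8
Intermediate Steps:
B(A) = -2 + 1/(A + A³) (B(A) = -2 + 1/(A³ + A) = -2 + 1/(A + A³))
J(P) = 8 + P (J(P) = 8 + P*1 = 8 + P)
-4827/B(189) - 31778/J(15) = -4827*(189 + 189³)/(1 - 2*189 - 2*189³) - 31778/(8 + 15) = -4827*(189 + 6751269)/(1 - 378 - 2*6751269) - 31778/23 = -4827*6751458/(1 - 378 - 13502538) - 31778*1/23 = -4827/((1/6751458)*(-13502915)) - 31778/23 = -4827/(-13502915/6751458) - 31778/23 = -4827*(-6751458/13502915) - 31778/23 = 32589287766/13502915 - 31778/23 = 320457985748/310567045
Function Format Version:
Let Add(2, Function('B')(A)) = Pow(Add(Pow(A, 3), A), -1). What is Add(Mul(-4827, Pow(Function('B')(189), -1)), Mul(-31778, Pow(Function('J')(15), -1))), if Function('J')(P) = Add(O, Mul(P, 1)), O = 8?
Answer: Rational(320457985748, 310567045) ≈ 1031.8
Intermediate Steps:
Function('B')(A) = Add(-2, Pow(Add(A, Pow(A, 3)), -1)) (Function('B')(A) = Add(-2, Pow(Add(Pow(A, 3), A), -1)) = Add(-2, Pow(Add(A, Pow(A, 3)), -1)))
Function('J')(P) = Add(8, P) (Function('J')(P) = Add(8, Mul(P, 1)) = Add(8, P))
Add(Mul(-4827, Pow(Function('B')(189), -1)), Mul(-31778, Pow(Function('J')(15), -1))) = Add(Mul(-4827, Pow(Mul(Pow(Add(189, Pow(189, 3)), -1), Add(1, Mul(-2, 189), Mul(-2, Pow(189, 3)))), -1)), Mul(-31778, Pow(Add(8, 15), -1))) = Add(Mul(-4827, Pow(Mul(Pow(Add(189, 6751269), -1), Add(1, -378, Mul(-2, 6751269))), -1)), Mul(-31778, Pow(23, -1))) = Add(Mul(-4827, Pow(Mul(Pow(6751458, -1), Add(1, -378, -13502538)), -1)), Mul(-31778, Rational(1, 23))) = Add(Mul(-4827, Pow(Mul(Rational(1, 6751458), -13502915), -1)), Rational(-31778, 23)) = Add(Mul(-4827, Pow(Rational(-13502915, 6751458), -1)), Rational(-31778, 23)) = Add(Mul(-4827, Rational(-6751458, 13502915)), Rational(-31778, 23)) = Add(Rational(32589287766, 13502915), Rational(-31778, 23)) = Rational(320457985748, 310567045)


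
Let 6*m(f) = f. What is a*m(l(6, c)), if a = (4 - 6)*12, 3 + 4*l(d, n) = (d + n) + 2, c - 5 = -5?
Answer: -5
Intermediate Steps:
c = 0 (c = 5 - 5 = 0)
l(d, n) = -¼ + d/4 + n/4 (l(d, n) = -¾ + ((d + n) + 2)/4 = -¾ + (2 + d + n)/4 = -¾ + (½ + d/4 + n/4) = -¼ + d/4 + n/4)
m(f) = f/6
a = -24 (a = -2*12 = -24)
a*m(l(6, c)) = -4*(-¼ + (¼)*6 + (¼)*0) = -4*(-¼ + 3/2 + 0) = -4*5/4 = -24*5/24 = -5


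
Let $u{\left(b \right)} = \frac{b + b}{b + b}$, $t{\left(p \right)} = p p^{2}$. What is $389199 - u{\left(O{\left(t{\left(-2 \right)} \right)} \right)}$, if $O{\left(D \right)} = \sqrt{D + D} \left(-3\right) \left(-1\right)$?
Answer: $389198$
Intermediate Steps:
$t{\left(p \right)} = p^{3}$
$O{\left(D \right)} = 3 \sqrt{2} \sqrt{D}$ ($O{\left(D \right)} = \sqrt{2 D} \left(-3\right) \left(-1\right) = \sqrt{2} \sqrt{D} \left(-3\right) \left(-1\right) = - 3 \sqrt{2} \sqrt{D} \left(-1\right) = 3 \sqrt{2} \sqrt{D}$)
$u{\left(b \right)} = 1$ ($u{\left(b \right)} = \frac{2 b}{2 b} = 2 b \frac{1}{2 b} = 1$)
$389199 - u{\left(O{\left(t{\left(-2 \right)} \right)} \right)} = 389199 - 1 = 389198$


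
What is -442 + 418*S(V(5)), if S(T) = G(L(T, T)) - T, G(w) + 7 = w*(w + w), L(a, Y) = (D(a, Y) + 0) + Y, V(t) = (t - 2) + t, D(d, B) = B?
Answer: 207304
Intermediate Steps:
V(t) = -2 + 2*t (V(t) = (-2 + t) + t = -2 + 2*t)
L(a, Y) = 2*Y (L(a, Y) = (Y + 0) + Y = Y + Y = 2*Y)
G(w) = -7 + 2*w**2 (G(w) = -7 + w*(w + w) = -7 + w*(2*w) = -7 + 2*w**2)
S(T) = -7 - T + 8*T**2 (S(T) = (-7 + 2*(2*T)**2) - T = (-7 + 2*(4*T**2)) - T = (-7 + 8*T**2) - T = -7 - T + 8*T**2)
-442 + 418*S(V(5)) = -442 + 418*(-7 - (-2 + 2*5) + 8*(-2 + 2*5)**2) = -442 + 418*(-7 - (-2 + 10) + 8*(-2 + 10)**2) = -442 + 418*(-7 - 1*8 + 8*8**2) = -442 + 418*(-7 - 8 + 8*64) = -442 + 418*(-7 - 8 + 512) = -442 + 418*497 = -442 + 207746 = 207304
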